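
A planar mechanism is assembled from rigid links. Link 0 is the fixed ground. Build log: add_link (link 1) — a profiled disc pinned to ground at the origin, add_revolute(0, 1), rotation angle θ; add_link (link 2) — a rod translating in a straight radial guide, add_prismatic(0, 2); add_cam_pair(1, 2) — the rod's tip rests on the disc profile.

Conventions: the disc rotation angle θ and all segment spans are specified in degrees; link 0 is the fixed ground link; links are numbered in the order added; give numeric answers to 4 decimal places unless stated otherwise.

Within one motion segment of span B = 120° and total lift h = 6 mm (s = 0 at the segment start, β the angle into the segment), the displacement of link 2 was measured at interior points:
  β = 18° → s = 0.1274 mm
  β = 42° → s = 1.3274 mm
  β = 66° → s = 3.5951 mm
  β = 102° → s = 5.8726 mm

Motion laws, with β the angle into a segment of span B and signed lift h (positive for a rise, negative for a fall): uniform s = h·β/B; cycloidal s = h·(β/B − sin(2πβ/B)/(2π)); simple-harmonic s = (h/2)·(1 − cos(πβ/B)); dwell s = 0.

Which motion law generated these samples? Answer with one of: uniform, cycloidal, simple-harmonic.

candidates at β/B = r: uniform s = h·r (linear in β); cycloidal s = h·(r − sin(2πr)/(2π)); simple-harmonic s = (h/2)(1 − cos(πr))
β=18°: printed 0.1274 | uniform 0.9000, cycloidal 0.1274, simple-harmonic 0.3270
β=42°: printed 1.3274 | uniform 2.1000, cycloidal 1.3274, simple-harmonic 1.6380
β=66°: printed 3.5951 | uniform 3.3000, cycloidal 3.5951, simple-harmonic 3.4693
β=102°: printed 5.8726 | uniform 5.1000, cycloidal 5.8726, simple-harmonic 5.6730
only one law matches every sample → cycloidal

cycloidal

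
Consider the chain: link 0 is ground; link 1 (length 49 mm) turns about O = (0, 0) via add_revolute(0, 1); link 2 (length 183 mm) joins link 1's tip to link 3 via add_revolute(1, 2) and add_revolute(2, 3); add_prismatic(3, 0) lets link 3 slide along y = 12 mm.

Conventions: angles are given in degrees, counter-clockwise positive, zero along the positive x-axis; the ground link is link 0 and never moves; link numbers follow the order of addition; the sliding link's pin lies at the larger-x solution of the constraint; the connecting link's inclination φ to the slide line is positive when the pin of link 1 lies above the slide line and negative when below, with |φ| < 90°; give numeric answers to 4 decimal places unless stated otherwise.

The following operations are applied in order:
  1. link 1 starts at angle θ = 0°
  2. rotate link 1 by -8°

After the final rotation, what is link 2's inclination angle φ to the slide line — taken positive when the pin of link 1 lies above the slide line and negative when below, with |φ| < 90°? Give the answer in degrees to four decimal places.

geometry: r = 49 mm, L = 183 mm, e = 12 mm; θ starts at 0°
rotate link 1 by -8°: θ ← 0° -8° = -8°
h = r sin θ − e = -6.819482 − 12 = -18.819482
sin φ = h / L = -18.819482 / 183 = -0.10283870
φ = arcsin(-0.10283870) = -5.902659°

-5.9027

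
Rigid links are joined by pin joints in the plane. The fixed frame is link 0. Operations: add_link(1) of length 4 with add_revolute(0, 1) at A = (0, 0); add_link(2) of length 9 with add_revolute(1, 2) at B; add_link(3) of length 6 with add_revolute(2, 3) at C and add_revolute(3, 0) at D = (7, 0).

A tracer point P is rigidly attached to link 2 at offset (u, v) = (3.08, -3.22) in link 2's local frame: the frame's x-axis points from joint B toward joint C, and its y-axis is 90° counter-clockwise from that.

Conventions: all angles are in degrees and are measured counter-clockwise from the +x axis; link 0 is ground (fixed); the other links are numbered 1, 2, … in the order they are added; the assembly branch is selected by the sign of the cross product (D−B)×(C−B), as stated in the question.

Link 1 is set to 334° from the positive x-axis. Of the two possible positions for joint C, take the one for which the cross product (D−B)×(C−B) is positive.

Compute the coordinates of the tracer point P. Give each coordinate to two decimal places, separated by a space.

A=(0,0), D=(7.00,0)
B = A + 4.00·(cos334°, sin334°) = (3.5952, -1.7535)
|BD| = 3.8298
circle(B,9.00) ∩ circle(D,6.00): a=7.7899, h=4.5076
  candidates: C₊=(8.4568,5.8205) cross=17.263; C₋=(12.5844,-2.1943) cross=-17.263
  branch + wants cross > 0 → take C=(8.4568,5.8205) (cross=17.263)
ex = (C−B)/|BC| = (0.5402,0.8415); ey = (-0.8415,0.5402)
P = B + 3.08·ex + -3.22·ey = (7.9687,-0.9009)

7.97 -0.90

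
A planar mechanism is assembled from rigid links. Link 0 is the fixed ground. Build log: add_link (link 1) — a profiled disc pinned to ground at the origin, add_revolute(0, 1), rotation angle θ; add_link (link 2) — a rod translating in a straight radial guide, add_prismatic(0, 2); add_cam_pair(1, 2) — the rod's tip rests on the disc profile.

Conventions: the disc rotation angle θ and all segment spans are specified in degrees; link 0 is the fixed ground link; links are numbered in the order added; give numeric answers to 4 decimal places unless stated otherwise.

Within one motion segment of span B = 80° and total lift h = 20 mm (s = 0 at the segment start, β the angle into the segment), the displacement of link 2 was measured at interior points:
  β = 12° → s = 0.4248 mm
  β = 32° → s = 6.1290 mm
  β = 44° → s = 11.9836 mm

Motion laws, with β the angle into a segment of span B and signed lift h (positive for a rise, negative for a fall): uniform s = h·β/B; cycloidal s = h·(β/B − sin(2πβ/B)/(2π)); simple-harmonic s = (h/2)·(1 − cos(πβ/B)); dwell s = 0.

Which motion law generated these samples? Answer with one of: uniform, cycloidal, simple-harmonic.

candidates at β/B = r: uniform s = h·r (linear in β); cycloidal s = h·(r − sin(2πr)/(2π)); simple-harmonic s = (h/2)(1 − cos(πr))
β=12°: printed 0.4248 | uniform 3.0000, cycloidal 0.4248, simple-harmonic 1.0899
β=32°: printed 6.1290 | uniform 8.0000, cycloidal 6.1290, simple-harmonic 6.9098
β=44°: printed 11.9836 | uniform 11.0000, cycloidal 11.9836, simple-harmonic 11.5643
only one law matches every sample → cycloidal

cycloidal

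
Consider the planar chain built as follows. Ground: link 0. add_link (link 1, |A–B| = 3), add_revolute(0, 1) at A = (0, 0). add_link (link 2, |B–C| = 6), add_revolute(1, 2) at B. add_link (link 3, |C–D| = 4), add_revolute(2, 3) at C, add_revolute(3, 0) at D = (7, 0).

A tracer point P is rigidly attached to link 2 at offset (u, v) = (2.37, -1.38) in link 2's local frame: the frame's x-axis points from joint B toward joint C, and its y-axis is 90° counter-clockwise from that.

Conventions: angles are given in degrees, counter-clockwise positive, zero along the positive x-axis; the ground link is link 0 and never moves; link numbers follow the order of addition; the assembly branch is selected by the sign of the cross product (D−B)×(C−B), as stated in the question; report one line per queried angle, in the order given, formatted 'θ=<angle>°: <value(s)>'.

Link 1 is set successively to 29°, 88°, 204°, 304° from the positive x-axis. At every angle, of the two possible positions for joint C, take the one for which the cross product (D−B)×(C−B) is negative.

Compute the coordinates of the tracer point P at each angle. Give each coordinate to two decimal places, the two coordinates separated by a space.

A=(0,0), D=(7.00,0)
θ=29°: B = A + 3.00·(cos29°, sin29°) = (2.6239, 1.4544)
θ=29°: |BD| = 4.6115
θ=29°: circle(B,6.00) ∩ circle(D,4.00): a=4.4742, h=3.9976
θ=29°:   candidates: C₊=(8.1306,3.8369) cross=18.435; C₋=(5.6089,-3.7503) cross=-18.435
θ=29°:   branch - wants cross < 0 → take C=(5.6089,-3.7503) (cross=-18.435)
θ=29°: ex = (C−B)/|BC| = (0.4975,-0.8675); ey = (0.8675,0.4975)
θ=29°: P = B + 2.37·ex + -1.38·ey = (2.6059,-1.2880)
θ=88°: B = A + 3.00·(cos88°, sin88°) = (0.1047, 2.9982)
θ=88°: |BD| = 7.5189
θ=88°: circle(B,6.00) ∩ circle(D,4.00): a=5.0894, h=3.1777
θ=88°:   candidates: C₊=(6.0391,3.8829) cross=23.893; C₋=(3.5049,-1.9454) cross=-23.893
θ=88°:   branch - wants cross < 0 → take C=(3.5049,-1.9454) (cross=-23.893)
θ=88°: ex = (C−B)/|BC| = (0.5667,-0.8239); ey = (0.8239,0.5667)
θ=88°: P = B + 2.37·ex + -1.38·ey = (0.3108,0.2634)
θ=204°: B = A + 3.00·(cos204°, sin204°) = (-2.7406, -1.2202)
θ=204°: |BD| = 9.8168
θ=204°: circle(B,6.00) ∩ circle(D,4.00): a=5.9270, h=0.9328
θ=204°:   candidates: C₊=(3.0245,0.4421) cross=9.157; C₋=(3.2564,-1.4090) cross=-9.157
θ=204°:   branch - wants cross < 0 → take C=(3.2564,-1.4090) (cross=-9.157)
θ=204°: ex = (C−B)/|BC| = (0.9995,-0.0315); ey = (0.0315,0.9995)
θ=204°: P = B + 2.37·ex + -1.38·ey = (-0.4152,-2.6741)
θ=304°: B = A + 3.00·(cos304°, sin304°) = (1.6776, -2.4871)
θ=304°: |BD| = 5.8749
θ=304°: circle(B,6.00) ∩ circle(D,4.00): a=4.6396, h=3.8045
θ=304°:   candidates: C₊=(4.2703,2.9238) cross=22.351; C₋=(7.4915,-3.9697) cross=-22.351
θ=304°:   branch - wants cross < 0 → take C=(7.4915,-3.9697) (cross=-22.351)
θ=304°: ex = (C−B)/|BC| = (0.9690,-0.2471); ey = (0.2471,0.9690)
θ=304°: P = B + 2.37·ex + -1.38·ey = (3.6331,-4.4099)

θ=29°: 2.61 -1.29
θ=88°: 0.31 0.26
θ=204°: -0.42 -2.67
θ=304°: 3.63 -4.41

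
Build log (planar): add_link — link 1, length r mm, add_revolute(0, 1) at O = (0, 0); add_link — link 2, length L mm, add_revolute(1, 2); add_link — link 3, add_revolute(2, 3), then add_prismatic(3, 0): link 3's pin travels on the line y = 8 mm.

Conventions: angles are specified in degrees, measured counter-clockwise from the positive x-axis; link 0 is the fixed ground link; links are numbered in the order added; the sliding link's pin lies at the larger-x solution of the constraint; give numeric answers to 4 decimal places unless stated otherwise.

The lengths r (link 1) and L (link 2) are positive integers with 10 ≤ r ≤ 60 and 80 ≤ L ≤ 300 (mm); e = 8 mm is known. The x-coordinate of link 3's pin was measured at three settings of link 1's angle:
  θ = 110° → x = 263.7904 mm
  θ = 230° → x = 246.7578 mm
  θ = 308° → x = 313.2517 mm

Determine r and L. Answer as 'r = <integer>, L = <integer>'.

constraint per measurement: (x − r cos θ)² + (r sin θ − e)² = L²
subtracting the θ₁ and θ₂ equations cancels the r² and L² terms:
r = (x₁² − x₂²) / (2[(x₁cos θ₁ + e sin θ₁) − (x₂cos θ₂ + e sin θ₂)]) = 53.0002 → r = 53
L² = (x₁ − r cos θ₁)² + (r sin θ₁ − e)² = 81225.0086 → L = 285.0000 → L = 285
check at θ₃=308°: x = 313.2517 (printed 313.2517) ✓

r = 53, L = 285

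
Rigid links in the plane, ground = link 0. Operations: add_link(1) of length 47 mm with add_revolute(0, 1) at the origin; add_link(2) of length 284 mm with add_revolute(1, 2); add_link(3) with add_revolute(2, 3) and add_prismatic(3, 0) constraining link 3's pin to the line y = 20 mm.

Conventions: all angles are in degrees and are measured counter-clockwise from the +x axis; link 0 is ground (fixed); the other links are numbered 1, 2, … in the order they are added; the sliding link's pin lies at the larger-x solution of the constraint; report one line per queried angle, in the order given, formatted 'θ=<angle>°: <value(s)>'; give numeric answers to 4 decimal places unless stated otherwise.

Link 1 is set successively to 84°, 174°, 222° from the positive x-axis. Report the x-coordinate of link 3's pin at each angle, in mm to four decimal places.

geometry: r = 47 mm, L = 284 mm, e = 20 mm
θ=84°: crank pin P = (r cos θ, r sin θ) = (4.912838, 46.742529)
θ=84°: h = r sin θ − e = 46.742529 − 20 = 26.742529
θ=84°: x = r cos θ + √(L² − h²) = 4.912838 + 282.738107 = 287.650945
θ=174°: crank pin P = (r cos θ, r sin θ) = (-46.742529, 4.912838)
θ=174°: h = r sin θ − e = 4.912838 − 20 = -15.087162
θ=174°: x = r cos θ + √(L² − h²) = -46.742529 + 283.598973 = 236.856444
θ=222°: crank pin P = (r cos θ, r sin θ) = (-34.927807, -31.449138)
θ=222°: h = r sin θ − e = -31.449138 − 20 = -51.449138
θ=222°: x = r cos θ + √(L² − h²) = -34.927807 + 279.300888 = 244.373081

θ=84°: 287.6509
θ=174°: 236.8564
θ=222°: 244.3731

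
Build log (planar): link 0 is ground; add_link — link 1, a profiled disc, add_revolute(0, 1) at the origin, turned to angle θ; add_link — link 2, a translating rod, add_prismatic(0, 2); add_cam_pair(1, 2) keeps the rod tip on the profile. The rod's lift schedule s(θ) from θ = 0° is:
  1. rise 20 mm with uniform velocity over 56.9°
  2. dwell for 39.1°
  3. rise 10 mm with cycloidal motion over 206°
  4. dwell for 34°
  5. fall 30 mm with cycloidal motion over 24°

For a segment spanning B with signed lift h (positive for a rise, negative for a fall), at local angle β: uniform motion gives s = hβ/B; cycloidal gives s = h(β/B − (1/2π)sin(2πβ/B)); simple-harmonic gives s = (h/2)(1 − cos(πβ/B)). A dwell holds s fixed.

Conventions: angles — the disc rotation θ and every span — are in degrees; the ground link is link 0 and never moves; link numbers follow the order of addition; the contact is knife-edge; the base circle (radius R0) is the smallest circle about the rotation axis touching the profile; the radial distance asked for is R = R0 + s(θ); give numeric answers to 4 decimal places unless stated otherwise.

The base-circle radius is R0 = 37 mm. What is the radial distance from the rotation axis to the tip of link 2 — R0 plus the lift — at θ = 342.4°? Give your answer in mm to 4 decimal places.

seg 1 [0°–56.9°] uniform, h=20: full span → s += 20 → s = 20.0000
seg 2 [56.9°–96°] dwell: s stays 20.0000
seg 3 [96°–302°] cycloidal, h=10: full span → s += 10 → s = 30.0000
seg 4 [302°–336°] dwell: s stays 30.0000
seg 5 [336°–360°] cycloidal, h=-30: θ=342.4° here. β=6.4, B=24. -30·(0.2667 − sin(2π·0.2667)/(2π)) = -3.2515 → s = 26.7485
R = R0 + s = 37 + 26.7485 = 63.7485

63.7485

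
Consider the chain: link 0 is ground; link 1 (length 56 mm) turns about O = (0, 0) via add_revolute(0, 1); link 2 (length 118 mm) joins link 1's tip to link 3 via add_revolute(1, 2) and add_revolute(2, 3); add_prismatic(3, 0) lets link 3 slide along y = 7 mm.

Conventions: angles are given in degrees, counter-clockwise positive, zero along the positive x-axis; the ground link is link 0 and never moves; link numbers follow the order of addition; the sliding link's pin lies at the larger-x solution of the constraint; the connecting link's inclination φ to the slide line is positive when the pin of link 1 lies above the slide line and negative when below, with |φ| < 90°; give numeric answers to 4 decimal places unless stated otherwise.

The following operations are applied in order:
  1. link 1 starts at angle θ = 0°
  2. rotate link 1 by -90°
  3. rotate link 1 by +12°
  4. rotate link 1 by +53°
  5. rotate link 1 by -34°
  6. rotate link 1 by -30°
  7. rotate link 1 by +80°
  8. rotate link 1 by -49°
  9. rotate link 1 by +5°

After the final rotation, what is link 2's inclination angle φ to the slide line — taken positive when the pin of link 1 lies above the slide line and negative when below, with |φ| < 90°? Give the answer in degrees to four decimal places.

geometry: r = 56 mm, L = 118 mm, e = 7 mm; θ starts at 0°
rotate link 1 by -90°: θ ← 0° -90° = -90°
rotate link 1 by +12°: θ ← -90° +12° = -78°
rotate link 1 by +53°: θ ← -78° +53° = -25°
rotate link 1 by -34°: θ ← -25° -34° = -59°
rotate link 1 by -30°: θ ← -59° -30° = -89°
rotate link 1 by +80°: θ ← -89° +80° = -9°
rotate link 1 by -49°: θ ← -9° -49° = -58°
rotate link 1 by +5°: θ ← -58° +5° = -53°
h = r sin θ − e = -44.723589 − 7 = -51.723589
sin φ = h / L = -51.723589 / 118 = -0.43833550
φ = arcsin(-0.43833550) = -25.997727°

-25.9977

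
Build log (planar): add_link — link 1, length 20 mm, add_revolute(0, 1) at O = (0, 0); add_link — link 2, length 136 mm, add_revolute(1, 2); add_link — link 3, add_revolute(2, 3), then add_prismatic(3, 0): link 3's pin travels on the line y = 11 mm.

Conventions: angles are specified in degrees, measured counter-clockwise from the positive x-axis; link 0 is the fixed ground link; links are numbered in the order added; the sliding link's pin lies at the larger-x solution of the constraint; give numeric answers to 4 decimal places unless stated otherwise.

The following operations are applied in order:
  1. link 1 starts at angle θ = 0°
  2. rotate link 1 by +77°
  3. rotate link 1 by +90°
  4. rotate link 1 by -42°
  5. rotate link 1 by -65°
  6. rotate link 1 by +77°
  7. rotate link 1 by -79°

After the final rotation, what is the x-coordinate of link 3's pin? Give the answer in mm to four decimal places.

geometry: r = 20 mm, L = 136 mm, e = 11 mm; θ starts at 0°
rotate link 1 by +77°: θ ← 0° +77° = 77°
rotate link 1 by +90°: θ ← 77° +90° = 167°
rotate link 1 by -42°: θ ← 167° -42° = 125°
rotate link 1 by -65°: θ ← 125° -65° = 60°
rotate link 1 by +77°: θ ← 60° +77° = 137°
rotate link 1 by -79°: θ ← 137° -79° = 58°
crank pin P = (r cos θ, r sin θ) = (10.598385, 16.960962)
h = r sin θ − e = 16.960962 − 11 = 5.960962
x = r cos θ + √(L² − h²) = 10.598385 + 135.869301 = 146.467686

146.4677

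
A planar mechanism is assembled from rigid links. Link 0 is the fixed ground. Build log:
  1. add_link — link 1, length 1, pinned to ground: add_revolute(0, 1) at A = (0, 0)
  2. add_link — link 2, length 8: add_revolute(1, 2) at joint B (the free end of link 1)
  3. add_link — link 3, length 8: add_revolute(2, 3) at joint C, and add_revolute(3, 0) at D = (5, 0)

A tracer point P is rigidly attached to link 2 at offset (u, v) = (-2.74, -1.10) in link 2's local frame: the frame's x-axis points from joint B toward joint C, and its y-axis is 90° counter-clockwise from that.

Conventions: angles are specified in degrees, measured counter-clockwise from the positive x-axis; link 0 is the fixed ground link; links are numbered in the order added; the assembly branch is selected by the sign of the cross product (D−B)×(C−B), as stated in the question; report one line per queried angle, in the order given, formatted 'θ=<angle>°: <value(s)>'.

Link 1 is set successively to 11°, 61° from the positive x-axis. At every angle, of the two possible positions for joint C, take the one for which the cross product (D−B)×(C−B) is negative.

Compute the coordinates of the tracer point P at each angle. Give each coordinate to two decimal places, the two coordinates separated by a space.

A=(0,0), D=(5.00,0)
θ=11°: B = A + 1.00·(cos11°, sin11°) = (0.9816, 0.1908)
θ=11°: |BD| = 4.0229
θ=11°: circle(B,8.00) ∩ circle(D,8.00): a=2.0115, h=7.7430
θ=11°:   candidates: C₊=(3.3581,7.8297) cross=31.149; C₋=(2.6236,-7.6389) cross=-31.149
θ=11°:   branch - wants cross < 0 → take C=(2.6236,-7.6389) (cross=-31.149)
θ=11°: ex = (C−B)/|BC| = (0.2052,-0.9787); ey = (0.9787,0.2052)
θ=11°: P = B + -2.74·ex + -1.10·ey = (-0.6573,2.6467)
θ=61°: B = A + 1.00·(cos61°, sin61°) = (0.4848, 0.8746)
θ=61°: |BD| = 4.5991
θ=61°: circle(B,8.00) ∩ circle(D,8.00): a=2.2996, h=7.6624
θ=61°:   candidates: C₊=(4.1996,7.9599) cross=35.240; C₋=(1.2852,-7.0852) cross=-35.240
θ=61°:   branch - wants cross < 0 → take C=(1.2852,-7.0852) (cross=-35.240)
θ=61°: ex = (C−B)/|BC| = (0.1001,-0.9950); ey = (0.9950,0.1001)
θ=61°: P = B + -2.74·ex + -1.10·ey = (-0.8838,3.4908)

θ=11°: -0.66 2.65
θ=61°: -0.88 3.49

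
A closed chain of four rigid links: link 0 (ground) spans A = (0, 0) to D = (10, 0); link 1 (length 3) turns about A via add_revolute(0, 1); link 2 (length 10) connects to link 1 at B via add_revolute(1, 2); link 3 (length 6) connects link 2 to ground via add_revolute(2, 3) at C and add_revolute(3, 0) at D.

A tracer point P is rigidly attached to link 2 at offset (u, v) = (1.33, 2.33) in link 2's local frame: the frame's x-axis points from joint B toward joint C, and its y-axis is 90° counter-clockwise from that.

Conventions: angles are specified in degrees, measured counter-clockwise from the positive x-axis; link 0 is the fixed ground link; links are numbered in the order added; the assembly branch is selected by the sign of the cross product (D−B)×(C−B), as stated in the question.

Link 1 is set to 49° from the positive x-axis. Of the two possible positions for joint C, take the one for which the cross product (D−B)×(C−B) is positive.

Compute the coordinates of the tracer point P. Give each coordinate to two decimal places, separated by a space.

A=(0,0), D=(10.00,0)
B = A + 3.00·(cos49°, sin49°) = (1.9682, 2.2641)
|BD| = 8.3448
circle(B,10.00) ∩ circle(D,6.00): a=8.0071, h=5.9905
  candidates: C₊=(11.3003,5.8574) cross=49.990; C₋=(8.0496,-5.6741) cross=-49.990
  branch + wants cross > 0 → take C=(11.3003,5.8574) (cross=49.990)
ex = (C−B)/|BC| = (0.9332,0.3593); ey = (-0.3593,0.9332)
P = B + 1.33·ex + 2.33·ey = (2.3721,4.9164)

2.37 4.92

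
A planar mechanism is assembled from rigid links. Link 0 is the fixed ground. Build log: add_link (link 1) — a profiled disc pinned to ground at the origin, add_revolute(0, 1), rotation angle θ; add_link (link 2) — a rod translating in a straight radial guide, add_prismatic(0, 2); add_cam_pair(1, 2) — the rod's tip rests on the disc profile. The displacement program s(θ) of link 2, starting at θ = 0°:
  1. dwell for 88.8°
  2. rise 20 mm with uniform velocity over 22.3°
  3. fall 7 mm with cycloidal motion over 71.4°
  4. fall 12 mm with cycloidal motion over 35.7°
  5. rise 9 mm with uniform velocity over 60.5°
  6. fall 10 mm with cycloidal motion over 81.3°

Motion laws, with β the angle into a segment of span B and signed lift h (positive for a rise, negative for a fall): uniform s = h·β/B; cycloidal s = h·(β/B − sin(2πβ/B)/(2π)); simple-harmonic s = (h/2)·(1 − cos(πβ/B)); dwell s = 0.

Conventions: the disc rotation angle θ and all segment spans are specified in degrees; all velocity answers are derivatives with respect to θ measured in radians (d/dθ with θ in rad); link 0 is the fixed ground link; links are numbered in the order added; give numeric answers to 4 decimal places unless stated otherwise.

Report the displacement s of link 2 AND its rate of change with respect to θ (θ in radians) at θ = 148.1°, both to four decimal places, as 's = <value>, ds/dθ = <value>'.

seg 1 [0°–88.8°] dwell: s stays 0.0000
seg 2 [88.8°–111.1°] uniform, h=20: full span → s += 20 → s = 20.0000
seg 3 [111.1°–182.5°] cycloidal, h=-7: θ=148.1° here. β=37, B=71.4. -7·(0.5182 − sin(2π·0.5182)/(2π)) = -3.7546 → s = 16.2454
velocity in seg [111.1°–182.5°] (cycloidal), θ in radians: β = 37° = 0.6458 rad, B = 71.4° = 1.2462 rad; ds/dθ = (h/B)(1 − cos(2πβ/B)) = ((-7)/1.2462)(1 − cos(2π·0.5182)) = -11.197749 mm/rad

s = 16.2454, ds/dθ = -11.1977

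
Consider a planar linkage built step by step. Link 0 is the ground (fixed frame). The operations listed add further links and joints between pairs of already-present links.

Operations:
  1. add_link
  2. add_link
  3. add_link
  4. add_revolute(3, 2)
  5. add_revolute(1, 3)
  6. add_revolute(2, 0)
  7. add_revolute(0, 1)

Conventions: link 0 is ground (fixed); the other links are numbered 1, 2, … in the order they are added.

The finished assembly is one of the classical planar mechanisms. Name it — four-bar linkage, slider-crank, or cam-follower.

links: 4 (incl. ground); joints: 4 revolute, 0 prismatic, 0 higher (cam) pair, forming one closed loop
4 links in a single 4R loop → four-bar linkage

four-bar linkage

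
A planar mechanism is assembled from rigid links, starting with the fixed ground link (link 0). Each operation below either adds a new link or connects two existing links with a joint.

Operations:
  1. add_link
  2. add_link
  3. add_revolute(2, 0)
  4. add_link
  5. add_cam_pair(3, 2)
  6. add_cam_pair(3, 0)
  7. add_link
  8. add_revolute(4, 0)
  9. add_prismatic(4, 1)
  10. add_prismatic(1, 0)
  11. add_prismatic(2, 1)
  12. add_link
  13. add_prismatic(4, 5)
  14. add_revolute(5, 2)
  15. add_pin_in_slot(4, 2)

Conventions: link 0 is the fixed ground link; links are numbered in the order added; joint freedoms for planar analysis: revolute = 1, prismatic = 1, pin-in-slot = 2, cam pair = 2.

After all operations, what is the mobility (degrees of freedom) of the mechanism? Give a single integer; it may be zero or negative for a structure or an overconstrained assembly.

link 0 = ground. State L|J1|J2 = 1|0|0
+link1  2|0|0
+link2  3|0|0
R(2,0) f=1→J1  3|1|0
+link3  4|1|0
C(3,2) f=2→J2  4|1|1
C(3,0) f=2→J2  4|1|2
+link4  5|1|2
R(4,0) f=1→J1  5|2|2
P(4,1) f=1→J1  5|3|2
P(1,0) f=1→J1  5|4|2
P(2,1) f=1→J1  5|5|2
+link5  6|5|2
P(4,5) f=1→J1  6|6|2
R(5,2) f=1→J1  6|7|2
PS(4,2) f=2→J2  6|7|3
M = 3(6−1)−2·7−3 = 15−14−3 = -2

M = -2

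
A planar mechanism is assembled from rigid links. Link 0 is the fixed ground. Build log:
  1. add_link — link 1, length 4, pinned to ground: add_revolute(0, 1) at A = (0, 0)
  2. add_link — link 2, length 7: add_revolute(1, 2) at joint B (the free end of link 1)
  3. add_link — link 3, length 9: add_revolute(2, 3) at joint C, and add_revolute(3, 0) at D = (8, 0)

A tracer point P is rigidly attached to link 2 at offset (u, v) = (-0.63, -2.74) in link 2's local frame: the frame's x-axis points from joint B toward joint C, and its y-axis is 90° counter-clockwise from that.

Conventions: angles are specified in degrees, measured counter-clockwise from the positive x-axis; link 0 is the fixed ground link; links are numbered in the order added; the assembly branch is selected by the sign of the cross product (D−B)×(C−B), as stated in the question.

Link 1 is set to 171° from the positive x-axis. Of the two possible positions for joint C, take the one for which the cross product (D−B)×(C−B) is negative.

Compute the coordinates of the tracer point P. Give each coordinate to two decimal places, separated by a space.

A=(0,0), D=(8.00,0)
B = A + 4.00·(cos171°, sin171°) = (-3.9508, 0.6257)
|BD| = 11.9671
circle(B,7.00) ∩ circle(D,9.00): a=4.6466, h=5.2354
  candidates: C₊=(0.9632,5.6110) cross=62.653; C₋=(0.4157,-4.8455) cross=-62.653
  branch - wants cross < 0 → take C=(0.4157,-4.8455) (cross=-62.653)
ex = (C−B)/|BC| = (0.6238,-0.7816); ey = (0.7816,0.6238)
P = B + -0.63·ex + -2.74·ey = (-6.4853,-0.5910)

-6.49 -0.59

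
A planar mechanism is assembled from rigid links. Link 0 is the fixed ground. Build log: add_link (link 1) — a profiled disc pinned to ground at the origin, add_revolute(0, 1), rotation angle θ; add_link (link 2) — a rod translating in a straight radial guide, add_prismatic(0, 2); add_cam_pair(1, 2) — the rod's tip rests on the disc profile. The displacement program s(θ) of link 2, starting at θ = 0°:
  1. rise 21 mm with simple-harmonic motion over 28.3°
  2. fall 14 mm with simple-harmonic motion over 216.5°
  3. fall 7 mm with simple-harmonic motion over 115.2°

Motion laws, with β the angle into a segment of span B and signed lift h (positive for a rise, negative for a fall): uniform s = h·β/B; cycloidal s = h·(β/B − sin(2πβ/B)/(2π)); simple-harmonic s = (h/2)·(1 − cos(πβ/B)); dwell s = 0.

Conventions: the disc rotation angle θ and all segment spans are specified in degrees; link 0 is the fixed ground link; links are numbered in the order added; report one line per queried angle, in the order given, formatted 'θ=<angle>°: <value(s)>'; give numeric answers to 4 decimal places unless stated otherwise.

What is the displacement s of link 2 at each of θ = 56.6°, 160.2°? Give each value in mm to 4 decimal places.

seg 1 [0°–28.3°] simple-harmonic, h=21: full span → s += 21 → s = 21.0000
seg 2 [28.3°–244.8°] simple-harmonic, h=-14: θ=56.6° here. β=28.3, B=216.5. -14/2·(1 − cos(π·0.1307)) = -0.5820 → s = 20.4180
seg 2 [28.3°–244.8°] simple-harmonic, h=-14: θ=160.2° here. β=131.9, B=216.5. -14/2·(1 − cos(π·0.6092)) = -9.3554 → s = 11.6446

θ=56.6°: 20.4180
θ=160.2°: 11.6446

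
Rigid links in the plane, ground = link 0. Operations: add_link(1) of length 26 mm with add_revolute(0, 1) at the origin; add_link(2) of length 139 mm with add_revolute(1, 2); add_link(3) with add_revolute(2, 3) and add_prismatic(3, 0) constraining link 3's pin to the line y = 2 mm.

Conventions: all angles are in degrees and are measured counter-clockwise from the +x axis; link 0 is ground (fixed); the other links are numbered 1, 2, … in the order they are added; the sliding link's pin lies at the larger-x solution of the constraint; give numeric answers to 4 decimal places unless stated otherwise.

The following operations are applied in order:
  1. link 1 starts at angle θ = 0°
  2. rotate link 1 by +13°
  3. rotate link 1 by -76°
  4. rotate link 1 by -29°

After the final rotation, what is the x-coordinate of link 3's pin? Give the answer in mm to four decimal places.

geometry: r = 26 mm, L = 139 mm, e = 2 mm; θ starts at 0°
rotate link 1 by +13°: θ ← 0° +13° = 13°
rotate link 1 by -76°: θ ← 13° -76° = -63°
rotate link 1 by -29°: θ ← -63° -29° = -92°
crank pin P = (r cos θ, r sin θ) = (-0.907387, -25.984162)
h = r sin θ − e = -25.984162 − 2 = -27.984162
x = r cos θ + √(L² − h²) = -0.907387 + 136.153908 = 135.246521

135.2465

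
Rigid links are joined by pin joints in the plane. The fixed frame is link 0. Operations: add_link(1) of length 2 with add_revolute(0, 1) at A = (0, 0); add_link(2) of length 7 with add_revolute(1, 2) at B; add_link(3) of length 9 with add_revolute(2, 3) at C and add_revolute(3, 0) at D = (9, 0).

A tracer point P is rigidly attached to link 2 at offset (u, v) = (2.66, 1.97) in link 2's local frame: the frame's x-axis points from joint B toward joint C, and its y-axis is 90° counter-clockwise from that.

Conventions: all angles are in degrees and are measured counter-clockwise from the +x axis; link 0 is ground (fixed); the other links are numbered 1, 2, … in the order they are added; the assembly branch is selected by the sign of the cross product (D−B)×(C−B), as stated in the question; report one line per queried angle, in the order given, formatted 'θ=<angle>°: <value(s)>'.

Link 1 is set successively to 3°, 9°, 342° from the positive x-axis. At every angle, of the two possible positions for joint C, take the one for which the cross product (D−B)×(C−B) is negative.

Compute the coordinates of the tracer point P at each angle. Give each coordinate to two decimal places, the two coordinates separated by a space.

A=(0,0), D=(9.00,0)
θ=3°: B = A + 2.00·(cos3°, sin3°) = (1.9973, 0.1047)
θ=3°: |BD| = 7.0035
θ=3°: circle(B,7.00) ∩ circle(D,9.00): a=1.2172, h=6.8934
θ=3°:   candidates: C₊=(3.3173,6.9791) cross=48.278; C₋=(3.1113,-6.8061) cross=-48.278
θ=3°:   branch - wants cross < 0 → take C=(3.1113,-6.8061) (cross=-48.278)
θ=3°: ex = (C−B)/|BC| = (0.1591,-0.9873); ey = (0.9873,0.1591)
θ=3°: P = B + 2.66·ex + 1.97·ey = (4.3655,-2.2079)
θ=9°: B = A + 2.00·(cos9°, sin9°) = (1.9754, 0.3129)
θ=9°: |BD| = 7.0316
θ=9°: circle(B,7.00) ∩ circle(D,9.00): a=1.2403, h=6.8892
θ=9°:   candidates: C₊=(3.5210,7.1401) cross=48.442; C₋=(2.9080,-6.6247) cross=-48.442
θ=9°:   branch - wants cross < 0 → take C=(2.9080,-6.6247) (cross=-48.442)
θ=9°: ex = (C−B)/|BC| = (0.1332,-0.9911); ey = (0.9911,0.1332)
θ=9°: P = B + 2.66·ex + 1.97·ey = (4.2822,-2.0610)
θ=342°: B = A + 2.00·(cos342°, sin342°) = (1.9021, -0.6180)
θ=342°: |BD| = 7.1247
θ=342°: circle(B,7.00) ∩ circle(D,9.00): a=1.3167, h=6.8751
θ=342°:   candidates: C₊=(2.6175,6.3453) cross=48.983; C₋=(3.8102,-7.3530) cross=-48.983
θ=342°:   branch - wants cross < 0 → take C=(3.8102,-7.3530) (cross=-48.983)
θ=342°: ex = (C−B)/|BC| = (0.2726,-0.9621); ey = (0.9621,0.2726)
θ=342°: P = B + 2.66·ex + 1.97·ey = (4.5226,-2.6403)

θ=3°: 4.37 -2.21
θ=9°: 4.28 -2.06
θ=342°: 4.52 -2.64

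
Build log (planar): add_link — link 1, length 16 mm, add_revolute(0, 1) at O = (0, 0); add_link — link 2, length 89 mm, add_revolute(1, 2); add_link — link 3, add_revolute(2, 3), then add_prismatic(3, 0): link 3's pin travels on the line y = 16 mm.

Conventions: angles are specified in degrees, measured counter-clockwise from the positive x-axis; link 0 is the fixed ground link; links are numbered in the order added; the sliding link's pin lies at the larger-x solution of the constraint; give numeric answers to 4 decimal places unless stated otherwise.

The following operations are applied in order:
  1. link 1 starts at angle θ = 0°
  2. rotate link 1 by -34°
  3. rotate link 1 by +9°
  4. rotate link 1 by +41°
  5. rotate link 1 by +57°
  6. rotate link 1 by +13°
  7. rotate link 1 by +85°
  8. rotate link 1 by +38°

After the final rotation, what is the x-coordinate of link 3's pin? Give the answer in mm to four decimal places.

geometry: r = 16 mm, L = 89 mm, e = 16 mm; θ starts at 0°
rotate link 1 by -34°: θ ← 0° -34° = -34°
rotate link 1 by +9°: θ ← -34° +9° = -25°
rotate link 1 by +41°: θ ← -25° +41° = 16°
rotate link 1 by +57°: θ ← 16° +57° = 73°
rotate link 1 by +13°: θ ← 73° +13° = 86°
rotate link 1 by +85°: θ ← 86° +85° = 171°
rotate link 1 by +38°: θ ← 171° +38° = 209°
crank pin P = (r cos θ, r sin θ) = (-13.993915, -7.756954)
h = r sin θ − e = -7.756954 − 16 = -23.756954
x = r cos θ + √(L² − h²) = -13.993915 + 85.770666 = 71.776751

71.7768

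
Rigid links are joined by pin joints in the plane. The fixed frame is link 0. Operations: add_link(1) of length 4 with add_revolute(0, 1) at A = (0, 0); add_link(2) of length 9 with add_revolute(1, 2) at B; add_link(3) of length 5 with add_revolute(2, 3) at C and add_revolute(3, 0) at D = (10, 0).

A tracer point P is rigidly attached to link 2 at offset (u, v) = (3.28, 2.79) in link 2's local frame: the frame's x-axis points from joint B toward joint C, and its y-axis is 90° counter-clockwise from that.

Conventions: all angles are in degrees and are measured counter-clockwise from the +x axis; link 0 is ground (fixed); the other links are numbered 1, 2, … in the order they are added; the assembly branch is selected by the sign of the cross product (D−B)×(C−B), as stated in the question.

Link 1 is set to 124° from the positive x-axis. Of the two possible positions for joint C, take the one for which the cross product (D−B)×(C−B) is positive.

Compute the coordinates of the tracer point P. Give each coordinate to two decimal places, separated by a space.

A=(0,0), D=(10.00,0)
B = A + 4.00·(cos124°, sin124°) = (-2.2368, 3.3162)
|BD| = 12.6781
circle(B,9.00) ∩ circle(D,5.00): a=8.5476, h=2.8175
  candidates: C₊=(6.7502,3.7999) cross=35.721; C₋=(5.2763,-1.6391) cross=-35.721
  branch + wants cross > 0 → take C=(6.7502,3.7999) (cross=35.721)
ex = (C−B)/|BC| = (0.9986,0.0537); ey = (-0.0537,0.9986)
P = B + 3.28·ex + 2.79·ey = (0.8885,6.2784)

0.89 6.28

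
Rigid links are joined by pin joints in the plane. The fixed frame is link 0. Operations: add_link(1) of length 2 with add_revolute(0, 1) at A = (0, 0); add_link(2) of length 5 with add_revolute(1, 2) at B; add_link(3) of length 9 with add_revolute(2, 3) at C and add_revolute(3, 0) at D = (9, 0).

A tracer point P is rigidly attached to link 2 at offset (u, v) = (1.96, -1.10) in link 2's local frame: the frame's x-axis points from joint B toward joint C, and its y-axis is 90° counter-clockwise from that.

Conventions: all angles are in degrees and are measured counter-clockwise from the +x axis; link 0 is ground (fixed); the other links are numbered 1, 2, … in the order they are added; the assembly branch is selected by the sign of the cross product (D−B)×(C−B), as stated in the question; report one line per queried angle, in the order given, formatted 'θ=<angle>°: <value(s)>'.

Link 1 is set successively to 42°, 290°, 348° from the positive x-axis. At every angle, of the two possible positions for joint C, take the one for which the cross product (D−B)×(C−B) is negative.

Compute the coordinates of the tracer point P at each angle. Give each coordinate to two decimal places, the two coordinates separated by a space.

A=(0,0), D=(9.00,0)
θ=42°: B = A + 2.00·(cos42°, sin42°) = (1.4863, 1.3383)
θ=42°: |BD| = 7.6320
θ=42°: circle(B,5.00) ∩ circle(D,9.00): a=0.1472, h=4.9978
θ=42°:   candidates: C₊=(2.5076,6.2328) cross=38.143; C₋=(0.7548,-3.6079) cross=-38.143
θ=42°:   branch - wants cross < 0 → take C=(0.7548,-3.6079) (cross=-38.143)
θ=42°: ex = (C−B)/|BC| = (-0.1463,-0.9892); ey = (0.9892,-0.1463)
θ=42°: P = B + 1.96·ex + -1.10·ey = (0.1114,-0.4397)
θ=290°: B = A + 2.00·(cos290°, sin290°) = (0.6840, -1.8794)
θ=290°: |BD| = 8.5257
θ=290°: circle(B,5.00) ∩ circle(D,9.00): a=0.9786, h=4.9033
θ=290°:   candidates: C₊=(0.5577,3.1190) cross=41.804; C₋=(2.7195,-6.4463) cross=-41.804
θ=290°:   branch - wants cross < 0 → take C=(2.7195,-6.4463) (cross=-41.804)
θ=290°: ex = (C−B)/|BC| = (0.4071,-0.9134); ey = (0.9134,0.4071)
θ=290°: P = B + 1.96·ex + -1.10·ey = (0.4772,-4.1174)
θ=348°: B = A + 2.00·(cos348°, sin348°) = (1.9563, -0.4158)
θ=348°: |BD| = 7.0560
θ=348°: circle(B,5.00) ∩ circle(D,9.00): a=-0.4403, h=4.9806
θ=348°:   candidates: C₊=(1.2233,4.5302) cross=35.143; C₋=(1.8103,-5.4137) cross=-35.143
θ=348°:   branch - wants cross < 0 → take C=(1.8103,-5.4137) (cross=-35.143)
θ=348°: ex = (C−B)/|BC| = (-0.0292,-0.9996); ey = (0.9996,-0.0292)
θ=348°: P = B + 1.96·ex + -1.10·ey = (0.7995,-2.3429)

θ=42°: 0.11 -0.44
θ=290°: 0.48 -4.12
θ=348°: 0.80 -2.34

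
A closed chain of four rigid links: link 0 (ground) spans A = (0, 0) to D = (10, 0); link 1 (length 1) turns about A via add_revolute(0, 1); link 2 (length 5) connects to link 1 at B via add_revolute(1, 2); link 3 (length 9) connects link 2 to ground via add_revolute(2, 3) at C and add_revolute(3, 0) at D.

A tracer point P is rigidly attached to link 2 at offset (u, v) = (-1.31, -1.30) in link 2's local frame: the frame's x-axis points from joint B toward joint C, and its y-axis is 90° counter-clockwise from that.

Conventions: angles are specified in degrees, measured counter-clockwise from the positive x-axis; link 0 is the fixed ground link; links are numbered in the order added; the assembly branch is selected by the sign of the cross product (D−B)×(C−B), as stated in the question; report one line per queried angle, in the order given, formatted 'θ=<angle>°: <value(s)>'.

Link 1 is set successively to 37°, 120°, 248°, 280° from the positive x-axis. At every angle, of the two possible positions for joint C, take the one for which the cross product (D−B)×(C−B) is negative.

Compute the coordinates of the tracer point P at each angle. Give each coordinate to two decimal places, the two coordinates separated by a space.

A=(0,0), D=(10.00,0)
θ=37°: B = A + 1.00·(cos37°, sin37°) = (0.7986, 0.6018)
θ=37°: |BD| = 9.2210
θ=37°: circle(B,5.00) ∩ circle(D,9.00): a=1.5740, h=4.7458
θ=37°:   candidates: C₊=(2.6790,5.2348) cross=43.761; C₋=(2.0595,-4.2366) cross=-43.761
θ=37°:   branch - wants cross < 0 → take C=(2.0595,-4.2366) (cross=-43.761)
θ=37°: ex = (C−B)/|BC| = (0.2522,-0.9677); ey = (0.9677,0.2522)
θ=37°: P = B + -1.31·ex + -1.30·ey = (-0.7897,1.5416)
θ=120°: B = A + 1.00·(cos120°, sin120°) = (-0.5000, 0.8660)
θ=120°: |BD| = 10.5357
θ=120°: circle(B,5.00) ∩ circle(D,9.00): a=2.6102, h=4.2646
θ=120°:   candidates: C₊=(2.4519,4.9017) cross=44.931; C₋=(1.7508,-3.5987) cross=-44.931
θ=120°:   branch - wants cross < 0 → take C=(1.7508,-3.5987) (cross=-44.931)
θ=120°: ex = (C−B)/|BC| = (0.4502,-0.8929); ey = (0.8929,0.4502)
θ=120°: P = B + -1.31·ex + -1.30·ey = (-2.2505,1.4506)
θ=248°: B = A + 1.00·(cos248°, sin248°) = (-0.3746, -0.9272)
θ=248°: |BD| = 10.4160
θ=248°: circle(B,5.00) ∩ circle(D,9.00): a=2.5198, h=4.3186
θ=248°:   candidates: C₊=(1.7508,3.5986) cross=44.983; C₋=(2.5196,-5.0044) cross=-44.983
θ=248°:   branch - wants cross < 0 → take C=(2.5196,-5.0044) (cross=-44.983)
θ=248°: ex = (C−B)/|BC| = (0.5788,-0.8154); ey = (0.8154,0.5788)
θ=248°: P = B + -1.31·ex + -1.30·ey = (-2.1930,-0.6115)
θ=280°: B = A + 1.00·(cos280°, sin280°) = (0.1736, -0.9848)
θ=280°: |BD| = 9.8756
θ=280°: circle(B,5.00) ∩ circle(D,9.00): a=2.1025, h=4.5365
θ=280°:   candidates: C₊=(1.8133,3.7387) cross=44.800; C₋=(2.7181,-5.2890) cross=-44.800
θ=280°:   branch - wants cross < 0 → take C=(2.7181,-5.2890) (cross=-44.800)
θ=280°: ex = (C−B)/|BC| = (0.5089,-0.8608); ey = (0.8608,0.5089)
θ=280°: P = B + -1.31·ex + -1.30·ey = (-1.6121,-0.5187)

θ=37°: -0.79 1.54
θ=120°: -2.25 1.45
θ=248°: -2.19 -0.61
θ=280°: -1.61 -0.52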